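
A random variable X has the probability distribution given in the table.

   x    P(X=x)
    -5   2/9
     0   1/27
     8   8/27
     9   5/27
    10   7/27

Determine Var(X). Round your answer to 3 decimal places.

E[X] = (2/9)·(-5) + (1/27)·0 + (8/27)·8 + (5/27)·9 + (7/27)·10 = 149/27
E[X²] = (2/9)·25 + (1/27)·0 + (8/27)·64 + (5/27)·81 + (7/27)·100 = 589/9
Var(X) = 589/9 − (149/27)² = 25508/729 ≈ 34.990

34.990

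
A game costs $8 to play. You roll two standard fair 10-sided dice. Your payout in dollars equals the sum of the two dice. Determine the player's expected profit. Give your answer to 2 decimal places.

Distribution of the sum of the two dice: 2 w.p. 1/100, 3 w.p. 1/50, 4 w.p. 3/100, 5 w.p. 1/25, 6 w.p. 1/20, 7 w.p. 3/50, …
E[payout] = (1/100)·2 + (1/50)·3 + (3/100)·4 + (1/25)·5 + (1/20)·6 + (3/50)·7 + (7/100)·8 + (2/25)·9 + (9/100)·10 + (1/10)·11 + (9/100)·12 + (2/25)·13 + (7/100)·14 + (3/50)·15 + (1/20)·16 + (1/25)·17 + (3/100)·18 + (1/50)·19 + (1/100)·20 = 11
Expected profit = 11 − 8 = 3 ≈ $3.00

$3.00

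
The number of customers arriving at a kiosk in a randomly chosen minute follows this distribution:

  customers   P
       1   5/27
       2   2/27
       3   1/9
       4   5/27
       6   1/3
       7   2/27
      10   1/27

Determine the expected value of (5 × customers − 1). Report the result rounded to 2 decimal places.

E[5x-1] = (5/27)·4 + (2/27)·9 + (1/9)·14 + (5/27)·19 + (1/3)·29 + (2/27)·34 + (1/27)·49
     = 553/27 ≈ 20.48

20.48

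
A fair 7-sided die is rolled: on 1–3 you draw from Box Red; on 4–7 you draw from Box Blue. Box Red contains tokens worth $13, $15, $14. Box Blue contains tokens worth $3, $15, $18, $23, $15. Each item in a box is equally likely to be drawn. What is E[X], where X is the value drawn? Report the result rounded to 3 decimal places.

$14.457

E[X | Box Red] = (13 + 15 + 14)/3 = 14
E[X | Box Blue] = (3 + 15 + 18 + 23 + 15)/5 = 74/5
E[X] = (3/7)·14 + (4/7)·74/5 = 506/35 ≈ 14.457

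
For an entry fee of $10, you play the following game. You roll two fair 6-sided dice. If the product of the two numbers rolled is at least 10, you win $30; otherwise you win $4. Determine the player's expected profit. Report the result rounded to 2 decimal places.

$7.72

E[payout] = (17/36)·4 + (19/36)·30 = 319/18
Expected profit = 319/18 − 10 = 139/18 ≈ $7.72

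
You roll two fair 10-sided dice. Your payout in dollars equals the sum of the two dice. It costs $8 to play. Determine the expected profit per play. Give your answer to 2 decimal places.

Distribution of the sum of the two dice: 2 w.p. 1/100, 3 w.p. 1/50, 4 w.p. 3/100, 5 w.p. 1/25, 6 w.p. 1/20, 7 w.p. 3/50, …
E[payout] = (1/100)·2 + (1/50)·3 + (3/100)·4 + (1/25)·5 + (1/20)·6 + (3/50)·7 + (7/100)·8 + (2/25)·9 + (9/100)·10 + (1/10)·11 + (9/100)·12 + (2/25)·13 + (7/100)·14 + (3/50)·15 + (1/20)·16 + (1/25)·17 + (3/100)·18 + (1/50)·19 + (1/100)·20 = 11
Expected profit = 11 − 8 = 3 ≈ $3.00

$3.00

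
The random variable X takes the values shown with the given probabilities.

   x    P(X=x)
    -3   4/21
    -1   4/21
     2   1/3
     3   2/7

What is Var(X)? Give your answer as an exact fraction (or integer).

E[X] = (4/21)·(-3) + (4/21)·(-1) + (1/3)·2 + (2/7)·3 = 16/21
E[X²] = (4/21)·9 + (4/21)·1 + (1/3)·4 + (2/7)·9 = 122/21
Var(X) = 122/21 − (16/21)² = 2306/441

2306/441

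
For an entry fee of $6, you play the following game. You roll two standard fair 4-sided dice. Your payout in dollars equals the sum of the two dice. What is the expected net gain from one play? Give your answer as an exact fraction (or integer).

-$1

Distribution of the sum of the two dice: 2 w.p. 1/16, 3 w.p. 1/8, 4 w.p. 3/16, 5 w.p. 1/4, 6 w.p. 3/16, 7 w.p. 1/8, …
E[payout] = (1/16)·2 + (1/8)·3 + (3/16)·4 + (1/4)·5 + (3/16)·6 + (1/8)·7 + (1/16)·8 = 5
Expected profit = 5 − 6 = -1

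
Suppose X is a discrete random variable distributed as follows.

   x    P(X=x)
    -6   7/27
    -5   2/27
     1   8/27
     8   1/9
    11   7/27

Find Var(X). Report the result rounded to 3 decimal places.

45.506

E[X] = (7/27)·(-6) + (2/27)·(-5) + (8/27)·1 + (1/9)·8 + (7/27)·11 = 19/9
E[X²] = (7/27)·36 + (2/27)·25 + (8/27)·1 + (1/9)·64 + (7/27)·121 = 1349/27
Var(X) = 1349/27 − (19/9)² = 3686/81 ≈ 45.506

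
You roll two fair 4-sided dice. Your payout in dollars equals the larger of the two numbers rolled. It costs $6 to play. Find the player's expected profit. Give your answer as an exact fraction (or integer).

-23/8 dollars

Distribution of the larger of the two numbers rolled: 1 w.p. 1/16, 2 w.p. 3/16, 3 w.p. 5/16, 4 w.p. 7/16
E[payout] = (1/16)·1 + (3/16)·2 + (5/16)·3 + (7/16)·4 = 25/8
Expected profit = 25/8 − 6 = -23/8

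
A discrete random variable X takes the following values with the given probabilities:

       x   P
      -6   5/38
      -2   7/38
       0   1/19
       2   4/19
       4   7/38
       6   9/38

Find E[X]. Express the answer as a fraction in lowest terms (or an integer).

E[X] = (5/38)·(-6) + (7/38)·(-2) + (1/19)·0 + (4/19)·2 + (7/38)·4 + (9/38)·6
     = 27/19

27/19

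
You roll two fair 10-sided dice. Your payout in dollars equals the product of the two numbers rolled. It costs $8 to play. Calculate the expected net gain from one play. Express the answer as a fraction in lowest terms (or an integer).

89/4 dollars

Distribution of the product of the two numbers rolled: 1 w.p. 1/100, 2 w.p. 1/50, 3 w.p. 1/50, 4 w.p. 3/100, 5 w.p. 1/50, 6 w.p. 1/25, …
E[payout] = (1/100)·1 + (1/50)·2 + (1/50)·3 + (3/100)·4 + (1/50)·5 + (1/25)·6 + (1/50)·7 + (1/25)·8 + (3/100)·9 + (1/25)·10 + (1/25)·12 + (1/50)·14 + (1/50)·15 + (3/100)·16 + (1/25)·18 + (1/25)·20 + (1/50)·21 + (1/25)·24 + (1/100)·25 + (1/50)·27 + (1/50)·28 + (1/25)·30 + (1/50)·32 + (1/50)·35 + (3/100)·36 + (1/25)·40 + (1/50)·42 + (1/50)·45 + (1/50)·48 + (1/100)·49 + (1/50)·50 + (1/50)·54 + (1/50)·56 + (1/50)·60 + (1/50)·63 + (1/100)·64 + (1/50)·70 + (1/50)·72 + (1/50)·80 + (1/100)·81 + (1/50)·90 + (1/100)·100 = 121/4
Expected profit = 121/4 − 8 = 89/4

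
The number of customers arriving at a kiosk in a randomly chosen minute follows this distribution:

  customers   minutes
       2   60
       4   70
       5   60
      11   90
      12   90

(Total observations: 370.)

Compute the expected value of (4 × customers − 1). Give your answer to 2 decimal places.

28.95

Total = 370, so P(customers=2) = 60/370, etc.
E[4x-1] = (6/37)·7 + (7/37)·15 + (6/37)·19 + (9/37)·43 + (9/37)·47
     = 1071/37 ≈ 28.95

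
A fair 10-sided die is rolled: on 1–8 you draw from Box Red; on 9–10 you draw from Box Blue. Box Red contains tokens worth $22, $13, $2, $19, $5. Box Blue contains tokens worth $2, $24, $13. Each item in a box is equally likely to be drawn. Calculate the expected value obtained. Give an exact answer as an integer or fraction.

E[X | Box Red] = (22 + 13 + 2 + 19 + 5)/5 = 61/5
E[X | Box Blue] = (2 + 24 + 13)/3 = 13
E[X] = (4/5)·61/5 + (1/5)·13 = 309/25

309/25 dollars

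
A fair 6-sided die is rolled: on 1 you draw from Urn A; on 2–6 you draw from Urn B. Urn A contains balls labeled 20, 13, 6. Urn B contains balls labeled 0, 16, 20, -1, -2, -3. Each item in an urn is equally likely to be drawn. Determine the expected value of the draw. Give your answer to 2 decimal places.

6.33

E[X | Urn A] = (20 + 13 + 6)/3 = 13
E[X | Urn B] = (0 + 16 + 20 − 1 − 2 − 3)/6 = 5
E[X] = (1/6)·13 + (5/6)·5 = 19/3 ≈ 6.33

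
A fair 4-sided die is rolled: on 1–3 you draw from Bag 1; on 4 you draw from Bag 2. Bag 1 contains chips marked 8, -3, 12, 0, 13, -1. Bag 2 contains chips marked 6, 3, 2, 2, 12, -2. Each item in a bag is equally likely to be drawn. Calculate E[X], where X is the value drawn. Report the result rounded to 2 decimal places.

E[X | Bag 1] = (8 − 3 + 12 + 0 + 13 − 1)/6 = 29/6
E[X | Bag 2] = (6 + 3 + 2 + 2 + 12 − 2)/6 = 23/6
E[X] = (3/4)·29/6 + (1/4)·23/6 = 55/12 ≈ 4.58

4.58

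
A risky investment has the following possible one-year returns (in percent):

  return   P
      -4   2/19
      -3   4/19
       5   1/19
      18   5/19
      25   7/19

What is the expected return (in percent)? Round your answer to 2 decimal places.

13.16

E[X] = (2/19)·(-4) + (4/19)·(-3) + (1/19)·5 + (5/19)·18 + (7/19)·25
     = 250/19 ≈ 13.16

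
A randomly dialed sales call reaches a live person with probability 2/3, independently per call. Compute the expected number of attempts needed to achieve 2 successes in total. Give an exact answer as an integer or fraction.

3

By linearity (sum of 2 independent geometric waits), E[trials] = 2/p = 2/(2/3) = 3.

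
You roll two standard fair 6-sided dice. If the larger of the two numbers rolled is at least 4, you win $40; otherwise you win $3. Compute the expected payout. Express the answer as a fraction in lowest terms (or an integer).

E[payout] = (1/4)·3 + (3/4)·40 = 123/4

123/4 dollars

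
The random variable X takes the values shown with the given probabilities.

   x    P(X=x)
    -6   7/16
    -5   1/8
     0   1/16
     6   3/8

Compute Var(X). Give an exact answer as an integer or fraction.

E[X] = (7/16)·(-6) + (1/8)·(-5) + (1/16)·0 + (3/8)·6 = -1
E[X²] = (7/16)·36 + (1/8)·25 + (1/16)·0 + (3/8)·36 = 259/8
Var(X) = 259/8 − (-1)² = 251/8

251/8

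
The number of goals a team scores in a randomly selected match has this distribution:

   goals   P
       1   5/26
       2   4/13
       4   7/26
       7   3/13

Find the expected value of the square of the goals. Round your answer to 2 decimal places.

E[X²] = (5/26)·1 + (4/13)·4 + (7/26)·16 + (3/13)·49
     = 443/26 ≈ 17.04

17.04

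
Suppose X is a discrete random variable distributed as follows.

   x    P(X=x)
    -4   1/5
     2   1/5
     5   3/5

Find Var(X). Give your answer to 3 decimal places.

E[X] = (1/5)·(-4) + (1/5)·2 + (3/5)·5 = 13/5
E[X²] = (1/5)·16 + (1/5)·4 + (3/5)·25 = 19
Var(X) = 19 − (13/5)² = 306/25 ≈ 12.240

12.240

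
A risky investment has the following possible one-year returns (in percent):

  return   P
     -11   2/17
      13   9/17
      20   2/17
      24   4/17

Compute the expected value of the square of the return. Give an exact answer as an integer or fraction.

E[X²] = (2/17)·121 + (9/17)·169 + (2/17)·400 + (4/17)·576
     = 4867/17

4867/17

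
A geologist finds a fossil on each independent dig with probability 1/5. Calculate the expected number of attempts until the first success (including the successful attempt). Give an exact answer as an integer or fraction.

For a geometric distribution, E[trials] = 1/p = 1/(1/5) = 5.

5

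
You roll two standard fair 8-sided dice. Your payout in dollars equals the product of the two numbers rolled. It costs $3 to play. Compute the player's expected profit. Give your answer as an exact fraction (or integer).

69/4 dollars

Distribution of the product of the two numbers rolled: 1 w.p. 1/64, 2 w.p. 1/32, 3 w.p. 1/32, 4 w.p. 3/64, 5 w.p. 1/32, 6 w.p. 1/16, …
E[payout] = (1/64)·1 + (1/32)·2 + (1/32)·3 + (3/64)·4 + (1/32)·5 + (1/16)·6 + (1/32)·7 + (1/16)·8 + (1/64)·9 + (1/32)·10 + (1/16)·12 + (1/32)·14 + (1/32)·15 + (3/64)·16 + (1/32)·18 + (1/32)·20 + (1/32)·21 + (1/16)·24 + (1/64)·25 + (1/32)·28 + (1/32)·30 + (1/32)·32 + (1/32)·35 + (1/64)·36 + (1/32)·40 + (1/32)·42 + (1/32)·48 + (1/64)·49 + (1/32)·56 + (1/64)·64 = 81/4
Expected profit = 81/4 − 3 = 69/4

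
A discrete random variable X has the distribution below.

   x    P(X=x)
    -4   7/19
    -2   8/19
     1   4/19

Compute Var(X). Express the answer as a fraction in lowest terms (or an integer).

E[X] = (7/19)·(-4) + (8/19)·(-2) + (4/19)·1 = -40/19
E[X²] = (7/19)·16 + (8/19)·4 + (4/19)·1 = 148/19
Var(X) = 148/19 − (-40/19)² = 1212/361

1212/361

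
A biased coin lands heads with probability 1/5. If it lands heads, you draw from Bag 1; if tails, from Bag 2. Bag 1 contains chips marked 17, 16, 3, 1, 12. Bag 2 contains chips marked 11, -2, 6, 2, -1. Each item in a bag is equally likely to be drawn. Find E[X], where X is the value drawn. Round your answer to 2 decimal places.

E[X | Bag 1] = (17 + 16 + 3 + 1 + 12)/5 = 49/5
E[X | Bag 2] = (11 − 2 + 6 + 2 − 1)/5 = 16/5
E[X] = (1/5)·49/5 + (4/5)·16/5 = 113/25 ≈ 4.52

4.52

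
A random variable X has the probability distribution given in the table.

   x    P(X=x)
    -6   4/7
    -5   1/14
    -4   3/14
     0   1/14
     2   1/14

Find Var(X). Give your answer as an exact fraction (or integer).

E[X] = (4/7)·(-6) + (1/14)·(-5) + (3/14)·(-4) + (1/14)·0 + (1/14)·2 = -9/2
E[X²] = (4/7)·36 + (1/14)·25 + (3/14)·16 + (1/14)·0 + (1/14)·4 = 365/14
Var(X) = 365/14 − (-9/2)² = 163/28

163/28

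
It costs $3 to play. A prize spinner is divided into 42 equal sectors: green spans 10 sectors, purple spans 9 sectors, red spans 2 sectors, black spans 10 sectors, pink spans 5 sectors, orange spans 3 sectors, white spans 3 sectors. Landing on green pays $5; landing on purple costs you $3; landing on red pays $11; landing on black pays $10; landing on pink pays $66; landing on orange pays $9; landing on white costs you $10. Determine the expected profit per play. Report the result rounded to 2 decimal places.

E[payout] = (10/42)·5 + (9/42)·(-3) + (2/42)·11 + (10/42)·10 + (5/42)·66 + (3/42)·9 + (3/42)·(-10) = 236/21
Expected profit = 236/21 − 3 = 173/21 ≈ $8.24

$8.24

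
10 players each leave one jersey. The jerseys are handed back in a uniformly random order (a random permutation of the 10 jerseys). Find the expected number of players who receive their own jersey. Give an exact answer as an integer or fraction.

Let Xᵢ = 1 if person i gets their own jersey. For each i, P(Xᵢ=1) = 1/10.
By linearity of expectation, E[X₁+…+X_10] = 10·(1/10) = 1.

1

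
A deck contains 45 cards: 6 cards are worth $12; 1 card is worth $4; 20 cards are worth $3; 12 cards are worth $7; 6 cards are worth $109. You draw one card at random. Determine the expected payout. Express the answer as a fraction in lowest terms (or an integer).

874/45 dollars

E[payout] = (6/45)·12 + (1/45)·4 + (20/45)·3 + (12/45)·7 + (6/45)·109 = 874/45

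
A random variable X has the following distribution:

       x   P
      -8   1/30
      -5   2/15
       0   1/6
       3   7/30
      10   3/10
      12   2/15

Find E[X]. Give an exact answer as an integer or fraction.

131/30

E[X] = (1/30)·(-8) + (2/15)·(-5) + (1/6)·0 + (7/30)·3 + (3/10)·10 + (2/15)·12
     = 131/30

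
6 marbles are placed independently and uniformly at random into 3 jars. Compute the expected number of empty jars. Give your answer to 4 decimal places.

Let Xⱼ=1 if jar j is empty. P(Xⱼ=1) = ((3-1)/3)^6 = 64/729.
By linearity, E[#empty] = 3·64/729 = 64/243.
≈ 0.2634

0.2634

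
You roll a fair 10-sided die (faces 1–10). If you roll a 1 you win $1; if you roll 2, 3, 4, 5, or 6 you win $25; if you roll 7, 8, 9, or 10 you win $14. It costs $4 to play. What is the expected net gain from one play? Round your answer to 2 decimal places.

$14.20

E[payout] = (1/10)·1 + (2/5)·14 + (1/2)·25 = 91/5
Expected profit = 91/5 − 4 = 71/5 ≈ $14.20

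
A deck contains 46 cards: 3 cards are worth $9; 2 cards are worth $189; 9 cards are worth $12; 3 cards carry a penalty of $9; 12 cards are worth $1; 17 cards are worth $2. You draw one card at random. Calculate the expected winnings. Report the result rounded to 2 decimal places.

$11.57

E[payout] = (3/46)·9 + (2/46)·189 + (9/46)·12 + (3/46)·(-9) + (12/46)·1 + (17/46)·2 = 266/23
≈ $11.57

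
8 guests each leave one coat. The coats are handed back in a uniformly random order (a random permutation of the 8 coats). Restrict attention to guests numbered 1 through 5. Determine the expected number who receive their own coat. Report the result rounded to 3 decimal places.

0.625

Let Xᵢ = 1 if person i gets their own coat. For each i, P(Xᵢ=1) = 1/8.
By linearity of expectation, E[X₁+…+X_5] = 5·(1/8) = 5/8.
≈ 0.625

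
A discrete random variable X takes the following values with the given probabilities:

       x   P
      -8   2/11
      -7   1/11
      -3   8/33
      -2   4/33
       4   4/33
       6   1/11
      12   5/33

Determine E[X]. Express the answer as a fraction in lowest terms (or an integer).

E[X] = (2/11)·(-8) + (1/11)·(-7) + (8/33)·(-3) + (4/33)·(-2) + (4/33)·4 + (1/11)·6 + (5/33)·12
     = -7/33

-7/33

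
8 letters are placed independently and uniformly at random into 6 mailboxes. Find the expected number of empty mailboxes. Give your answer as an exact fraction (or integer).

390625/279936

Let Xⱼ=1 if mailbox j is empty. P(Xⱼ=1) = ((6-1)/6)^8 = 390625/1679616.
By linearity, E[#empty] = 6·390625/1679616 = 390625/279936.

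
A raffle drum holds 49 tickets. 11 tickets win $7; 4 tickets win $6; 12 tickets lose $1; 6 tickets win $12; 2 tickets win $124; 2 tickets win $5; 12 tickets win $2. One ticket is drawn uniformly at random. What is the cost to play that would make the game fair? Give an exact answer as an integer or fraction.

E[payout] = (11/49)·7 + (4/49)·6 + (12/49)·(-1) + (6/49)·12 + (2/49)·124 + (2/49)·5 + (12/49)·2 = 443/49
Fair fee = E[payout] = 443/49

443/49 dollars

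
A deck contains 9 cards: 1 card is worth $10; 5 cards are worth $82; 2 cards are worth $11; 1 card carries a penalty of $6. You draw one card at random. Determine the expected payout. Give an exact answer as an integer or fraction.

436/9 dollars

E[payout] = (1/9)·10 + (5/9)·82 + (2/9)·11 + (1/9)·(-6) = 436/9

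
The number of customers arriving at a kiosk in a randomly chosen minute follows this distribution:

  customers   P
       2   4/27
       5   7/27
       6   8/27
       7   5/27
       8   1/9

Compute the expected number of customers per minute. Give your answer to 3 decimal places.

5.556

E[X] = (4/27)·2 + (7/27)·5 + (8/27)·6 + (5/27)·7 + (1/9)·8
     = 50/9 ≈ 5.556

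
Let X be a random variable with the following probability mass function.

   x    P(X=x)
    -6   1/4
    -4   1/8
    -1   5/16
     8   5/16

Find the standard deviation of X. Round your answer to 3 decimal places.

5.593

E[X] = 3/16, E[X²] = 501/16
Var(X) = E[X²] − (E[X])² = 501/16 − 9/256 = 8007/256
SD(X) = √(8007/256) ≈ 5.593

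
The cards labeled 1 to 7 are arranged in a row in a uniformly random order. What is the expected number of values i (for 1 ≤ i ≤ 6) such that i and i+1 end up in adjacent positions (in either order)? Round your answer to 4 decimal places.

1.7143

For each i ∈ {1,…,6}, let Xᵢ = 1 if i and i+1 are adjacent. P(Xᵢ=1) = 2·(7−1)!/7! = 2/7.
By linearity, E[ΣXᵢ] = (6)·(2/7) = 12/7.
≈ 1.7143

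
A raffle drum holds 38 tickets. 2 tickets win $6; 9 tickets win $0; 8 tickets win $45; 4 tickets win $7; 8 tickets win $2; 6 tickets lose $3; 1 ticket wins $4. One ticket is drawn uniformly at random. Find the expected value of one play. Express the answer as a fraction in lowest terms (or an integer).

201/19 dollars

E[payout] = (2/38)·6 + (9/38)·0 + (8/38)·45 + (4/38)·7 + (8/38)·2 + (6/38)·(-3) + (1/38)·4 = 201/19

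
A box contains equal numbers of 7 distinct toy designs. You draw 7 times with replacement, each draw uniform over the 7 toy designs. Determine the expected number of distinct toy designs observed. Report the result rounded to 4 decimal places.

Let Xⱼ=1 if type j appears at least once. P(Xⱼ=1) = 1 − ((7−1)/7)^7 = 543607/823543.
E[#distinct] = 7·543607/823543 = 543607/117649.
≈ 4.6206

4.6206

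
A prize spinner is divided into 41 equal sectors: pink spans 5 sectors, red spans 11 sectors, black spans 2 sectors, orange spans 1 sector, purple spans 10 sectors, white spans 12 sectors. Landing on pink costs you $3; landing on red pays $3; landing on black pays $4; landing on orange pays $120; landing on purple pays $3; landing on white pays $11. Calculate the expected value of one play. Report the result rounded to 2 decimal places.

E[payout] = (5/41)·(-3) + (11/41)·3 + (2/41)·4 + (1/41)·120 + (10/41)·3 + (12/41)·11 = 308/41
≈ $7.51

$7.51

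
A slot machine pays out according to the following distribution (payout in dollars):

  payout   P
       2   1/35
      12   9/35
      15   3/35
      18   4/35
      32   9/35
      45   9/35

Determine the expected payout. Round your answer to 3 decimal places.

$26.286

E[X] = (1/35)·2 + (9/35)·12 + (3/35)·15 + (4/35)·18 + (9/35)·32 + (9/35)·45
     = 184/7 ≈ 26.286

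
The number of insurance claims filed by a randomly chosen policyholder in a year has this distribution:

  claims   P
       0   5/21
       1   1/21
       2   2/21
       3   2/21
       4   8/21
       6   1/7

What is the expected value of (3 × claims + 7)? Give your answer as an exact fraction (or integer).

E[3x+7] = (5/21)·7 + (1/21)·10 + (2/21)·13 + (2/21)·16 + (8/21)·19 + (1/7)·25
     = 110/7

110/7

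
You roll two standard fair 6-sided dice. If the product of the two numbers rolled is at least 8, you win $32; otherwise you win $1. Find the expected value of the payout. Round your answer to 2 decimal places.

$19.94

E[payout] = (7/18)·1 + (11/18)·32 = 359/18
≈ $19.94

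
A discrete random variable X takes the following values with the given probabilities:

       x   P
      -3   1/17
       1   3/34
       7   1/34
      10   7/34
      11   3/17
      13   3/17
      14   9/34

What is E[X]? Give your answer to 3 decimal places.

E[X] = (1/17)·(-3) + (3/34)·1 + (1/34)·7 + (7/34)·10 + (3/17)·11 + (3/17)·13 + (9/34)·14
     = 172/17 ≈ 10.118

10.118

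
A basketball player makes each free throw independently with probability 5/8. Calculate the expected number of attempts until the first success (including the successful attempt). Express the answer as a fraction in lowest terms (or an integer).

For a geometric distribution, E[trials] = 1/p = 1/(5/8) = 8/5.

8/5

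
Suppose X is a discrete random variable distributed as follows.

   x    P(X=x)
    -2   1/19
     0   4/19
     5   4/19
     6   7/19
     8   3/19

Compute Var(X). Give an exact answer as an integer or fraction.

E[X] = (1/19)·(-2) + (4/19)·0 + (4/19)·5 + (7/19)·6 + (3/19)·8 = 84/19
E[X²] = (1/19)·4 + (4/19)·0 + (4/19)·25 + (7/19)·36 + (3/19)·64 = 548/19
Var(X) = 548/19 − (84/19)² = 3356/361

3356/361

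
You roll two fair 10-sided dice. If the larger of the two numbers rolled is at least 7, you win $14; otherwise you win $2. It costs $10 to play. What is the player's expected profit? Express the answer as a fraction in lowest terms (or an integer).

-8/25 dollars

E[payout] = (9/25)·2 + (16/25)·14 = 242/25
Expected profit = 242/25 − 10 = -8/25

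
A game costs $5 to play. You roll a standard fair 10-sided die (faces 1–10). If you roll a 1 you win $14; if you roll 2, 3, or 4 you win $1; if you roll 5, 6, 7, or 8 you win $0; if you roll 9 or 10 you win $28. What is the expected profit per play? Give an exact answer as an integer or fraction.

E[payout] = (2/5)·0 + (3/10)·1 + (1/10)·14 + (1/5)·28 = 73/10
Expected profit = 73/10 − 5 = 23/10

23/10 dollars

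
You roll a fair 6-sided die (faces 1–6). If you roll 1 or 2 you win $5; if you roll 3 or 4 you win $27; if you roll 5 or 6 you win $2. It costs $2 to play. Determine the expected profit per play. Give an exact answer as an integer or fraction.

28/3 dollars

E[payout] = (1/3)·2 + (1/3)·5 + (1/3)·27 = 34/3
Expected profit = 34/3 − 2 = 28/3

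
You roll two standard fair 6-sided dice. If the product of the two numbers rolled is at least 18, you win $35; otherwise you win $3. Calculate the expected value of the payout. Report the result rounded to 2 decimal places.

$11.89

E[payout] = (13/18)·3 + (5/18)·35 = 107/9
≈ $11.89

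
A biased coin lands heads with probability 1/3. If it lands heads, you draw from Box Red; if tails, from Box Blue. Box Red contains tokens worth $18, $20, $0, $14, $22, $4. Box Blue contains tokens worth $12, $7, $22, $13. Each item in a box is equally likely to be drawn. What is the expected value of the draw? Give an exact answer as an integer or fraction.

E[X | Box Red] = (18 + 20 + 0 + 14 + 22 + 4)/6 = 13
E[X | Box Blue] = (12 + 7 + 22 + 13)/4 = 27/2
E[X] = (1/3)·13 + (2/3)·27/2 = 40/3

40/3 dollars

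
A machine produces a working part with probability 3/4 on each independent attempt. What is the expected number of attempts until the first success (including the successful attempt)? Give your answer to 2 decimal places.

For a geometric distribution, E[trials] = 1/p = 1/(3/4) = 4/3.
≈ 1.33

1.33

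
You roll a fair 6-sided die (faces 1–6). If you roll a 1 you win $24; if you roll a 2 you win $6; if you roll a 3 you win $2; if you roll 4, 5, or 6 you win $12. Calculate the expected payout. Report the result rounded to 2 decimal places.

E[payout] = (1/6)·2 + (1/6)·6 + (1/2)·12 + (1/6)·24 = 34/3
≈ $11.33

$11.33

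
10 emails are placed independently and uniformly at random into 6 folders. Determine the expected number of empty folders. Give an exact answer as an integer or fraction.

Let Xⱼ=1 if folder j is empty. P(Xⱼ=1) = ((6-1)/6)^10 = 9765625/60466176.
By linearity, E[#empty] = 6·9765625/60466176 = 9765625/10077696.

9765625/10077696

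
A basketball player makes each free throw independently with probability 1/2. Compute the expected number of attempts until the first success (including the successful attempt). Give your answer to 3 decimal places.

For a geometric distribution, E[trials] = 1/p = 1/(1/2) = 2.
≈ 2.000

2.000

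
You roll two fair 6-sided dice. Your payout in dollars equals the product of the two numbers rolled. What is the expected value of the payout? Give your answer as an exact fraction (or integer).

49/4 dollars

Distribution of the product of the two numbers rolled: 1 w.p. 1/36, 2 w.p. 1/18, 3 w.p. 1/18, 4 w.p. 1/12, 5 w.p. 1/18, 6 w.p. 1/9, …
E[payout] = (1/36)·1 + (1/18)·2 + (1/18)·3 + (1/12)·4 + (1/18)·5 + (1/9)·6 + (1/18)·8 + (1/36)·9 + (1/18)·10 + (1/9)·12 + (1/18)·15 + (1/36)·16 + (1/18)·18 + (1/18)·20 + (1/18)·24 + (1/36)·25 + (1/18)·30 + (1/36)·36 = 49/4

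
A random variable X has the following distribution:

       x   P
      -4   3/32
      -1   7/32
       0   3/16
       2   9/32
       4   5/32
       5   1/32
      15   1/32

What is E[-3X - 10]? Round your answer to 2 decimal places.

-13.66

E[-3x-10] = (3/32)·2 + (7/32)·(-7) + (3/16)·(-10) + (9/32)·(-16) + (5/32)·(-22) + (1/32)·(-25) + (1/32)·(-55)
     = -437/32 ≈ -13.66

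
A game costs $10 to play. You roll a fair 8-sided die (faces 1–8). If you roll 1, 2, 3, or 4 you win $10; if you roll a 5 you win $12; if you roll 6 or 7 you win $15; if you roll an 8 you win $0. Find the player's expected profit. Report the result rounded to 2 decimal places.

E[payout] = (1/8)·0 + (1/2)·10 + (1/8)·12 + (1/4)·15 = 41/4
Expected profit = 41/4 − 10 = 1/4 ≈ $0.25

$0.25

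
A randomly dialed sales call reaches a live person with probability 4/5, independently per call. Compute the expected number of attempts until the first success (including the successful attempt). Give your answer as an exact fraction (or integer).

5/4

For a geometric distribution, E[trials] = 1/p = 1/(4/5) = 5/4.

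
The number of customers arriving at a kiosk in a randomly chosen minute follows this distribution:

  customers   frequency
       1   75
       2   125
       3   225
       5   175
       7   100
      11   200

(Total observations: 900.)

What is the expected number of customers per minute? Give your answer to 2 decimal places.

5.31

Total = 900, so P(customers=1) = 75/900, etc.
E[X] = (1/12)·1 + (5/36)·2 + (1/4)·3 + (7/36)·5 + (1/9)·7 + (2/9)·11
     = 191/36 ≈ 5.31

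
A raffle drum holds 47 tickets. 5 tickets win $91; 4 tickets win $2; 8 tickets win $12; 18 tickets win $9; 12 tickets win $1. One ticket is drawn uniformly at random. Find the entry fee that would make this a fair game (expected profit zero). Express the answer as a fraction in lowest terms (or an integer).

E[payout] = (5/47)·91 + (4/47)·2 + (8/47)·12 + (18/47)·9 + (12/47)·1 = 733/47
Fair fee = E[payout] = 733/47

733/47 dollars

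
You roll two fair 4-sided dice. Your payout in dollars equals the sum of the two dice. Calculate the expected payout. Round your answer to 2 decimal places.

Distribution of the sum of the two dice: 2 w.p. 1/16, 3 w.p. 1/8, 4 w.p. 3/16, 5 w.p. 1/4, 6 w.p. 3/16, 7 w.p. 1/8, …
E[payout] = (1/16)·2 + (1/8)·3 + (3/16)·4 + (1/4)·5 + (3/16)·6 + (1/8)·7 + (1/16)·8 = 5
≈ $5.00

$5.00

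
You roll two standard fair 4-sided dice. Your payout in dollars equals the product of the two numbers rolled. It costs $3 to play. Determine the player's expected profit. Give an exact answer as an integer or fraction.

13/4 dollars

Distribution of the product of the two numbers rolled: 1 w.p. 1/16, 2 w.p. 1/8, 3 w.p. 1/8, 4 w.p. 3/16, 6 w.p. 1/8, 8 w.p. 1/8, …
E[payout] = (1/16)·1 + (1/8)·2 + (1/8)·3 + (3/16)·4 + (1/8)·6 + (1/8)·8 + (1/16)·9 + (1/8)·12 + (1/16)·16 = 25/4
Expected profit = 25/4 − 3 = 13/4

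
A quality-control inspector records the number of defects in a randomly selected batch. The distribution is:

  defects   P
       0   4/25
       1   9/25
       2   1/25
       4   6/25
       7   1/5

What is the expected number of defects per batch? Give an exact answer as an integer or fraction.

E[X] = (4/25)·0 + (9/25)·1 + (1/25)·2 + (6/25)·4 + (1/5)·7
     = 14/5

14/5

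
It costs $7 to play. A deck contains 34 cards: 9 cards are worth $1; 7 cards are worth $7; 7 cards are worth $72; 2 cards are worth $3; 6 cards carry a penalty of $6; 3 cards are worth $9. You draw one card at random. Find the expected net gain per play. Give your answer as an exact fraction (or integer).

321/34 dollars

E[payout] = (9/34)·1 + (7/34)·7 + (7/34)·72 + (2/34)·3 + (6/34)·(-6) + (3/34)·9 = 559/34
Expected profit = 559/34 − 7 = 321/34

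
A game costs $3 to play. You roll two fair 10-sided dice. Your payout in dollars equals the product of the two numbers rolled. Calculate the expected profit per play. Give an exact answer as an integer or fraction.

Distribution of the product of the two numbers rolled: 1 w.p. 1/100, 2 w.p. 1/50, 3 w.p. 1/50, 4 w.p. 3/100, 5 w.p. 1/50, 6 w.p. 1/25, …
E[payout] = (1/100)·1 + (1/50)·2 + (1/50)·3 + (3/100)·4 + (1/50)·5 + (1/25)·6 + (1/50)·7 + (1/25)·8 + (3/100)·9 + (1/25)·10 + (1/25)·12 + (1/50)·14 + (1/50)·15 + (3/100)·16 + (1/25)·18 + (1/25)·20 + (1/50)·21 + (1/25)·24 + (1/100)·25 + (1/50)·27 + (1/50)·28 + (1/25)·30 + (1/50)·32 + (1/50)·35 + (3/100)·36 + (1/25)·40 + (1/50)·42 + (1/50)·45 + (1/50)·48 + (1/100)·49 + (1/50)·50 + (1/50)·54 + (1/50)·56 + (1/50)·60 + (1/50)·63 + (1/100)·64 + (1/50)·70 + (1/50)·72 + (1/50)·80 + (1/100)·81 + (1/50)·90 + (1/100)·100 = 121/4
Expected profit = 121/4 − 3 = 109/4

109/4 dollars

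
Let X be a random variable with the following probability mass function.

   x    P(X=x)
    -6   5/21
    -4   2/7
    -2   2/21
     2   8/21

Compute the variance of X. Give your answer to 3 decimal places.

E[X] = (5/21)·(-6) + (2/7)·(-4) + (2/21)·(-2) + (8/21)·2 = -2
E[X²] = (5/21)·36 + (2/7)·16 + (2/21)·4 + (8/21)·4 = 316/21
Var(X) = 316/21 − (-2)² = 232/21 ≈ 11.048

11.048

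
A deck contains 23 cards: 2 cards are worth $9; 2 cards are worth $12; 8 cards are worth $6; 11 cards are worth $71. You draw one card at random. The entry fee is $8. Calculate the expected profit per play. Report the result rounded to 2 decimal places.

E[payout] = (2/23)·9 + (2/23)·12 + (8/23)·6 + (11/23)·71 = 871/23
Expected profit = 871/23 − 8 = 687/23 ≈ $29.87

$29.87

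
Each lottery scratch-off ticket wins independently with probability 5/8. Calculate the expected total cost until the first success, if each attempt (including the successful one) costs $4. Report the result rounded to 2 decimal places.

E[#attempts] = 1/p = 8/5; E[cost] = 4·8/5 = 32/5.
≈ 6.40

$6.40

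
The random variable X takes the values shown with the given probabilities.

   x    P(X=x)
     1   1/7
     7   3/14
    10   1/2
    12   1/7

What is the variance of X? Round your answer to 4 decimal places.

11.3724

E[X] = (1/7)·1 + (3/14)·7 + (1/2)·10 + (1/7)·12 = 117/14
E[X²] = (1/7)·1 + (3/14)·49 + (1/2)·100 + (1/7)·144 = 1137/14
Var(X) = 1137/14 − (117/14)² = 2229/196 ≈ 11.3724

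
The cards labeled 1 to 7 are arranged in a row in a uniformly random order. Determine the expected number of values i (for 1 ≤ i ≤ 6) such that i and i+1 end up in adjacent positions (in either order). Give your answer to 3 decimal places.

For each i ∈ {1,…,6}, let Xᵢ = 1 if i and i+1 are adjacent. P(Xᵢ=1) = 2·(7−1)!/7! = 2/7.
By linearity, E[ΣXᵢ] = (6)·(2/7) = 12/7.
≈ 1.714

1.714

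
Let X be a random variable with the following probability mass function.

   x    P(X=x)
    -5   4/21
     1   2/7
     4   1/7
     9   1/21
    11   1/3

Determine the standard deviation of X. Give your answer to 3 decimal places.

5.960

E[X] = 4, E[X²] = 1082/21
Var(X) = E[X²] − (E[X])² = 1082/21 − 16 = 746/21
SD(X) = √(746/21) ≈ 5.960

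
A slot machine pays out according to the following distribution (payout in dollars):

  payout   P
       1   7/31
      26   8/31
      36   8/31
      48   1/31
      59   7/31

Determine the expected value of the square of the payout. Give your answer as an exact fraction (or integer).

E[X²] = (7/31)·1 + (8/31)·676 + (8/31)·1296 + (1/31)·2304 + (7/31)·3481
     = 42454/31

42454/31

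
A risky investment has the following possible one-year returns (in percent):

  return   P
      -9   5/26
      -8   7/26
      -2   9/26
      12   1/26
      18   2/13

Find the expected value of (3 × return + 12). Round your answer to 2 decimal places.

7.96

E[3x+12] = (5/26)·(-15) + (7/26)·(-12) + (9/26)·6 + (1/26)·48 + (2/13)·66
     = 207/26 ≈ 7.96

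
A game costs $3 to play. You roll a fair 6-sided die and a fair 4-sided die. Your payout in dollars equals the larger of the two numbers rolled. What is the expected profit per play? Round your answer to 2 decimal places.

Distribution of the larger of the two numbers rolled: 1 w.p. 1/24, 2 w.p. 1/8, 3 w.p. 5/24, 4 w.p. 7/24, 5 w.p. 1/6, 6 w.p. 1/6
E[payout] = (1/24)·1 + (1/8)·2 + (5/24)·3 + (7/24)·4 + (1/6)·5 + (1/6)·6 = 47/12
Expected profit = 47/12 − 3 = 11/12 ≈ $0.92

$0.92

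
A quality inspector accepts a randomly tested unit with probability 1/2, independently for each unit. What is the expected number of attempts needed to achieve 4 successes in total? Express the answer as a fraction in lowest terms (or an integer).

8

By linearity (sum of 4 independent geometric waits), E[trials] = 4/p = 4/(1/2) = 8.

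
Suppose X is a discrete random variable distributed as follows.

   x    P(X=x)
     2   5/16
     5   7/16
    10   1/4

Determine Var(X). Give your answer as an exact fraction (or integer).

2295/256

E[X] = (5/16)·2 + (7/16)·5 + (1/4)·10 = 85/16
E[X²] = (5/16)·4 + (7/16)·25 + (1/4)·100 = 595/16
Var(X) = 595/16 − (85/16)² = 2295/256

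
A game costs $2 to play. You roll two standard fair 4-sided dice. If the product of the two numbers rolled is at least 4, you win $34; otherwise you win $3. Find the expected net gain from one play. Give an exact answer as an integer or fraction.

357/16 dollars

E[payout] = (5/16)·3 + (11/16)·34 = 389/16
Expected profit = 389/16 − 2 = 357/16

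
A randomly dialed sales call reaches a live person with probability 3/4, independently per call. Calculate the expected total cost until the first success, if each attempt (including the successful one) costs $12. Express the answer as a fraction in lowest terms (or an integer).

$16

E[#attempts] = 1/p = 4/3; E[cost] = 12·4/3 = 16.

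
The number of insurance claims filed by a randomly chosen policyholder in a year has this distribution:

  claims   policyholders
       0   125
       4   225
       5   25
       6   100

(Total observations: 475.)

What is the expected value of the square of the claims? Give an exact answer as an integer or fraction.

Total = 475, so P(claims=0) = 125/475, etc.
E[X²] = (5/19)·0 + (9/19)·16 + (1/19)·25 + (4/19)·36
     = 313/19

313/19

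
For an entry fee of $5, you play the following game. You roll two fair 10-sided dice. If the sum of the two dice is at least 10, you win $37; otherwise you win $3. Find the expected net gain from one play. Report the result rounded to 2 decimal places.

$19.76

E[payout] = (9/25)·3 + (16/25)·37 = 619/25
Expected profit = 619/25 − 5 = 494/25 ≈ $19.76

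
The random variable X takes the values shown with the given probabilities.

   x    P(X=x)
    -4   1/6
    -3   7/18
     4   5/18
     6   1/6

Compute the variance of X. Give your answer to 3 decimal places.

E[X] = (1/6)·(-4) + (7/18)·(-3) + (5/18)·4 + (1/6)·6 = 5/18
E[X²] = (1/6)·16 + (7/18)·9 + (5/18)·16 + (1/6)·36 = 299/18
Var(X) = 299/18 − (5/18)² = 5357/324 ≈ 16.534

16.534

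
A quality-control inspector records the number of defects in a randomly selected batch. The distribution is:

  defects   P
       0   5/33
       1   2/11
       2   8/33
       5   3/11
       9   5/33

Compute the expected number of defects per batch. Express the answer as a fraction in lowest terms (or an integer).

E[X] = (5/33)·0 + (2/11)·1 + (8/33)·2 + (3/11)·5 + (5/33)·9
     = 112/33

112/33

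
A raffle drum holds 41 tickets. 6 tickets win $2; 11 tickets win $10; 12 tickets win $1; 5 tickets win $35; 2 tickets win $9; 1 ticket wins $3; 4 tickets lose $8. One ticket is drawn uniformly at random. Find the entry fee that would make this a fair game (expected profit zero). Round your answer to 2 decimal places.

$7.27

E[payout] = (6/41)·2 + (11/41)·10 + (12/41)·1 + (5/41)·35 + (2/41)·9 + (1/41)·3 + (4/41)·(-8) = 298/41
Fair fee = E[payout] = 298/41 ≈ $7.27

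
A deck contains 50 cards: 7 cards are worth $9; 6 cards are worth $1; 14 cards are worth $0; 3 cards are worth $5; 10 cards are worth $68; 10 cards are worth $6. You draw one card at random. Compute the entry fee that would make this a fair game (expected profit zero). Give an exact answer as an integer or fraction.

412/25 dollars

E[payout] = (7/50)·9 + (6/50)·1 + (14/50)·0 + (3/50)·5 + (10/50)·68 + (10/50)·6 = 412/25
Fair fee = E[payout] = 412/25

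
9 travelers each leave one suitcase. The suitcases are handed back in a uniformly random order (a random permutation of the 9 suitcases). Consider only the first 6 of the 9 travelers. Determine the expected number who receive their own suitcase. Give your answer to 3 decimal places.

0.667

Let Xᵢ = 1 if person i gets their own suitcase. For each i, P(Xᵢ=1) = 1/9.
By linearity of expectation, E[X₁+…+X_6] = 6·(1/9) = 2/3.
≈ 0.667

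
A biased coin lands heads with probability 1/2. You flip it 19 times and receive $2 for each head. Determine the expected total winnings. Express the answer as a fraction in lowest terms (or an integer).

E[#heads] = 19·1/2 = 19/2 (linearity over flips).
E[winnings] = 2·19/2 = 19.

$19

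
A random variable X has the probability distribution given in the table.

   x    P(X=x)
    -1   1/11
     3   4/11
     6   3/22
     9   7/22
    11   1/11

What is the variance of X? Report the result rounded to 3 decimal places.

E[X] = (1/11)·(-1) + (4/11)·3 + (3/22)·6 + (7/22)·9 + (1/11)·11 = 125/22
E[X²] = (1/11)·1 + (4/11)·9 + (3/22)·36 + (7/22)·81 + (1/11)·121 = 991/22
Var(X) = 991/22 − (125/22)² = 6177/484 ≈ 12.762

12.762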